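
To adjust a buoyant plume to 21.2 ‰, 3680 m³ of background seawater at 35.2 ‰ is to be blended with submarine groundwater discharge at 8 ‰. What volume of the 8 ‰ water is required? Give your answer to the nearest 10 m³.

Salt balance: 3,680×35.2 + V×8 = (3,680+V)×21.2
129,536 + 8V = 78,016 + 21.2V
51,520 = 13.2V
V = 3,903.03 m³

3900 m³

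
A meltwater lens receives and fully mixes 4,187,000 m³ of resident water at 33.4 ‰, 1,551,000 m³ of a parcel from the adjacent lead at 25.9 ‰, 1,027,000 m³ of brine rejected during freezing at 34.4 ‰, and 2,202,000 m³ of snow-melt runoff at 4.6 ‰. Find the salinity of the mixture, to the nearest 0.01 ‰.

Salt balance:
salt = 4,187,000×33.4 + 1,551,000×25.9 + 1,027,000×34.4 + 2,202,000×4.6 = 139,845,800 + 40,170,900 + 35,328,800 + 10,129,200 = 225,474,700
volume = 4,187,000 + 1,551,000 + 1,027,000 + 2,202,000 = 8,967,000 m³
S = 225,474,700 / 8,967,000 = 25.1449 ‰

25.14 ‰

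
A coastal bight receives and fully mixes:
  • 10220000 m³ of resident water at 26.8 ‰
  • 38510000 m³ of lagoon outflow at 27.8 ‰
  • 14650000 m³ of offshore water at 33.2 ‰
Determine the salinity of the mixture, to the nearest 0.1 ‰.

28.9 ‰

Salt balance:
salt = 10,220,000×26.8 + 38,510,000×27.8 + 14,650,000×33.2 = 273,896,000 + 1,070,578,000 + 486,380,000 = 1,830,854,000
volume = 10,220,000 + 38,510,000 + 14,650,000 = 63,380,000 m³
S = 1,830,854,000 / 63,380,000 = 28.887 ‰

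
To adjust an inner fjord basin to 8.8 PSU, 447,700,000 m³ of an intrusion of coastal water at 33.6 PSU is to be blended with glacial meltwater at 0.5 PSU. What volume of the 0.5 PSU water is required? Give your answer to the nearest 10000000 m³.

Salt balance: 447,700,000×33.6 + V×0.5 = (447,700,000+V)×8.8
15,042,720,000 + 0.5V = 3,939,760,000 + 8.8V
11,102,960,000 = 8.3V
V = 1,337,706,024.1 m³

1340000000 m³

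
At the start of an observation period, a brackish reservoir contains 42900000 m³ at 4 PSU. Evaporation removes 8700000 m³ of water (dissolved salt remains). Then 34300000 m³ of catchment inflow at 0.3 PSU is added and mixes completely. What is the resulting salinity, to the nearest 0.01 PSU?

2.66 PSU

After evaporation: salt = 42,900,000×4 = 171,600,000; volume = 42,900,000 − 8,700,000 = 34,200,000 m³
After mixing: salt = 171,600,000 + 34,300,000×0.3 = 181,890,000; volume = 34,200,000 + 34,300,000 = 68,500,000 m³
S = 181,890,000 / 68,500,000 = 2.6553 PSU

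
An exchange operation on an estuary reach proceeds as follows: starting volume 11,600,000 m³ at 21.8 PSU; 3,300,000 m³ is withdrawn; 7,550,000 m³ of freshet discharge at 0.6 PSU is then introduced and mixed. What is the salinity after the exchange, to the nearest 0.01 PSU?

11.70 PSU

Remaining after removal: 8,300,000 m³ at 21.8 PSU (salt = 180,940,000)
After addition: salt = 180,940,000 + 7,550,000×0.6 = 185,470,000; volume = 15,850,000 m³
S = 185,470,000 / 15,850,000 = 11.7016 PSU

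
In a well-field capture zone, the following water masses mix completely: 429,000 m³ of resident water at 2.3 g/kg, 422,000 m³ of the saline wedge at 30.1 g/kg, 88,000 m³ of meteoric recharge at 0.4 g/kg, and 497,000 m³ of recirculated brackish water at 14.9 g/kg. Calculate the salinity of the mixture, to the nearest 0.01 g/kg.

14.71 g/kg

Weighted by volume,
salt = 429,000×2.3 + 422,000×30.1 + 88,000×0.4 + 497,000×14.9 = 986,700 + 12,702,200 + 35,200 + 7,405,300 = 21,129,400
volume = 429,000 + 422,000 + 88,000 + 497,000 = 1,436,000 m³
S = 21,129,400 / 1,436,000 = 14.7141 g/kg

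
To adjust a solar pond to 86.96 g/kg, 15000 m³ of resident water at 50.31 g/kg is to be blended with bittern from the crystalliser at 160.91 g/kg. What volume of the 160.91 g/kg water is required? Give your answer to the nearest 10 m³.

Salt balance: 15,000×50.31 + V×160.91 = (15,000+V)×86.96
754,650 + 160.91V = 1,304,400 + 86.96V
549,750 = 73.95V
V = 7,434.08 m³

7430 m³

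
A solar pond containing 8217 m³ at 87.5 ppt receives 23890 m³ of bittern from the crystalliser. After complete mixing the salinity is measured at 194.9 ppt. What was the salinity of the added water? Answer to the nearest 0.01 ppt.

Salt balance: 8,217×87.5 + 23,890×S = 32,107×194.9
718,987.5 + 23,890·S = 6,257,654.3
S = (6,257,654.3 − 718,987.5) / 23,890 = 231.8404 ppt

231.84 ppt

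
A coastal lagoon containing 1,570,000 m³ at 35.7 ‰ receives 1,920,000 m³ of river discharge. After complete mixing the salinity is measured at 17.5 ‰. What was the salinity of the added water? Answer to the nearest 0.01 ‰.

2.62 ‰

Salt balance: 1,570,000×35.7 + 1,920,000×S = 3,490,000×17.5
56,049,000 + 1,920,000·S = 61,075,000
S = (61,075,000 − 56,049,000) / 1,920,000 = 2.6177 ‰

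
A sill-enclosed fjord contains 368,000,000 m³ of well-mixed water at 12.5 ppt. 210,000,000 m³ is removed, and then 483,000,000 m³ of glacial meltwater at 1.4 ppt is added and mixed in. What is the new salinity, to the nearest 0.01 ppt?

4.14 ppt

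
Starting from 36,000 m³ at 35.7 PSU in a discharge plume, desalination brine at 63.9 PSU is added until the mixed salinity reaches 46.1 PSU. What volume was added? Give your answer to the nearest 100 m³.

Salt balance: 36,000×35.7 + V×63.9 = (36,000+V)×46.1
1,285,200 + 63.9V = 1,659,600 + 46.1V
374,400 = 17.8V
V = 21,033.71 m³

21000 m³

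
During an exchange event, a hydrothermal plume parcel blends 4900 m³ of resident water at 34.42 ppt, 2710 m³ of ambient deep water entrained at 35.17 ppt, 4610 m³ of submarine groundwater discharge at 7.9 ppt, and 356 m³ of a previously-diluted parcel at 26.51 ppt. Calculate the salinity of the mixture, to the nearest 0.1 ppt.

Salt balance:
salt = 4,900×34.42 + 2,710×35.17 + 4,610×7.9 + 356×26.51 = 168,658 + 95,310.7 + 36,419 + 9,437.56 = 309,825.26
volume = 4,900 + 2,710 + 4,610 + 356 = 12,576 m³
S = 309,825.26 / 12,576 = 24.636 ppt

24.6 ppt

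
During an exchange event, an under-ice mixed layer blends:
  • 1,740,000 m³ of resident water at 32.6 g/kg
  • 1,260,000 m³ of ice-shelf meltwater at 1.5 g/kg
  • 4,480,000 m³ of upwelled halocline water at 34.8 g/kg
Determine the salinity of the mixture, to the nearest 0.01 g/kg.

28.68 g/kg

Mass of salt is conserved:
salt = 1,740,000×32.6 + 1,260,000×1.5 + 4,480,000×34.8 = 56,724,000 + 1,890,000 + 155,904,000 = 214,518,000
volume = 1,740,000 + 1,260,000 + 4,480,000 = 7,480,000 m³
S = 214,518,000 / 7,480,000 = 28.6789 g/kg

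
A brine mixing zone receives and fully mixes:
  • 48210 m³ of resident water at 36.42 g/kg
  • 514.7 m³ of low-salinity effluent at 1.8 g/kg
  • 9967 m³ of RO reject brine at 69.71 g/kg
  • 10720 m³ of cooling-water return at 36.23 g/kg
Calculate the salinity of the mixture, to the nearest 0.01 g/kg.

40.91 g/kg

Mass of salt is conserved:
salt = 48,210×36.42 + 514.7×1.8 + 9,967×69.71 + 10,720×36.23 = 1,755,808.2 + 926.46 + 694,799.57 + 388,385.6 = 2,839,919.83
volume = 48,210 + 514.7 + 9,967 + 10,720 = 69,411.7 m³
S = 2,839,919.83 / 69,411.7 = 40.9141 g/kg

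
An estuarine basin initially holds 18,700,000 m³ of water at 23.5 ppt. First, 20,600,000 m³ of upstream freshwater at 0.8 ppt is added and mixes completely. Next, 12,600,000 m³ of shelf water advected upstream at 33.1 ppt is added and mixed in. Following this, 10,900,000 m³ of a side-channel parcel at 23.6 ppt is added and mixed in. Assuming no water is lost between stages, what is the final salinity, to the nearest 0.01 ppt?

Mass of salt is conserved:
Initial salt = 18,700,000×23.5 = 439,450,000
After stage 1: salt = 439,450,000 + 20,600,000×0.8 = 455,930,000; volume = 39,300,000 m³; S = 11.601 ppt
After stage 2: salt = 455,930,000 + 12,600,000×33.1 = 872,990,000; volume = 51,900,000 m³; S = 16.821 ppt
After stage 3: salt = 872,990,000 + 10,900,000×23.6 = 1,130,230,000; volume = 62,800,000 m³
S = 1,130,230,000 / 62,800,000 = 17.9973 ppt

18.00 ppt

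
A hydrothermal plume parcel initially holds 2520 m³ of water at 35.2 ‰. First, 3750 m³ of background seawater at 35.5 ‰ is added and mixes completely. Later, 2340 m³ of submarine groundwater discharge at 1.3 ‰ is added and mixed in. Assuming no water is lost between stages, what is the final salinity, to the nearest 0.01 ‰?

26.12 ‰

Salt balance:
Initial salt = 2,520×35.2 = 88,704
After stage 1: salt = 88,704 + 3,750×35.5 = 221,829; volume = 6,270 m³; S = 35.379 ‰
After stage 2: salt = 221,829 + 2,340×1.3 = 224,871; volume = 8,610 m³
S = 224,871 / 8,610 = 26.1174 ‰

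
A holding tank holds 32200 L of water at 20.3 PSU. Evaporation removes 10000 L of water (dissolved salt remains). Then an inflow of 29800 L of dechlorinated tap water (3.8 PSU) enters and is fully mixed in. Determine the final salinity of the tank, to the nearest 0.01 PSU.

After evaporation: salt = 32,200×20.3 = 653,660; volume = 32,200 − 10,000 = 22,200 L
After mixing: salt = 653,660 + 29,800×3.8 = 766,900; volume = 22,200 + 29,800 = 52,000 L
S = 766,900 / 52,000 = 14.7481 PSU

14.75 PSU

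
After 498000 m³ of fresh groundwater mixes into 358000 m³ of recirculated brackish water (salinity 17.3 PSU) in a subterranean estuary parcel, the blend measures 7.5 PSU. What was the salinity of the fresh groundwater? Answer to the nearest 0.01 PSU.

0.46 PSU

Salt balance: 358,000×17.3 + 498,000×S = 856,000×7.5
6,193,400 + 498,000·S = 6,420,000
S = (6,420,000 − 6,193,400) / 498,000 = 0.455 PSU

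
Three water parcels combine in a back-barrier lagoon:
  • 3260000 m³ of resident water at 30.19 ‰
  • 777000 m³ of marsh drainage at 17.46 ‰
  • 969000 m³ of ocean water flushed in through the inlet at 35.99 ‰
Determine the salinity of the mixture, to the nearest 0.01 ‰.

Conserving salt mass:
salt = 3,260,000×30.19 + 777,000×17.46 + 969,000×35.99 = 98,419,400 + 13,566,420 + 34,874,310 = 146,860,130
volume = 3,260,000 + 777,000 + 969,000 = 5,006,000 m³
S = 146,860,130 / 5,006,000 = 29.3368 ‰

29.34 ‰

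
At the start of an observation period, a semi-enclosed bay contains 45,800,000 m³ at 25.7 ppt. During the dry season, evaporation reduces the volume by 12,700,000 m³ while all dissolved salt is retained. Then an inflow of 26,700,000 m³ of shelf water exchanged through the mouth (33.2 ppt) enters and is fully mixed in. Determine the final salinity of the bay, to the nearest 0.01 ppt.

34.51 ppt

After evaporation: salt = 45,800,000×25.7 = 1,177,060,000; volume = 45,800,000 − 12,700,000 = 33,100,000 m³
After mixing: salt = 1,177,060,000 + 26,700,000×33.2 = 2,063,500,000; volume = 33,100,000 + 26,700,000 = 59,800,000 m³
S = 2,063,500,000 / 59,800,000 = 34.5067 ppt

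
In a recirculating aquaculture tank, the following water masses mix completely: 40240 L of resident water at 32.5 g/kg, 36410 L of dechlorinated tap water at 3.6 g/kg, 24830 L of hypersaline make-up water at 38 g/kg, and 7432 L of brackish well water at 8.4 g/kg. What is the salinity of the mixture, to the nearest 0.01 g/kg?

22.45 g/kg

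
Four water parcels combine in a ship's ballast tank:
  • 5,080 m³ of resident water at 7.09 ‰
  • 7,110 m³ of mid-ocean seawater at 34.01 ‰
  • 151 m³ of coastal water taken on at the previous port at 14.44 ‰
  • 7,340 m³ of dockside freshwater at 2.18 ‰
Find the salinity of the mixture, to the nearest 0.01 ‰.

15.04 ‰

Total salt / total volume:
salt = 5,080×7.09 + 7,110×34.01 + 151×14.44 + 7,340×2.18 = 36,017.2 + 241,811.1 + 2,180.44 + 16,001.2 = 296,009.94
volume = 5,080 + 7,110 + 151 + 7,340 = 19,681 m³
S = 296,009.94 / 19,681 = 15.0404 ‰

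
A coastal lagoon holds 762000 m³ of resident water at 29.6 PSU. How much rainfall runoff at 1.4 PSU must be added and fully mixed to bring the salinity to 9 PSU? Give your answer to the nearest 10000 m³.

2070000 m³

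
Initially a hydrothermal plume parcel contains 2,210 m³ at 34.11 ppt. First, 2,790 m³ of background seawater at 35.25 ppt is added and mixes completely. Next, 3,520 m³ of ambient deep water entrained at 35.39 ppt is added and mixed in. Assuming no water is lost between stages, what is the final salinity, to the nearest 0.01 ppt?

35.01 ppt

By conservation of dissolved salt,
Initial salt = 2,210×34.11 = 75,383.1
After stage 1: salt = 75,383.1 + 2,790×35.25 = 173,730.6; volume = 5,000 m³; S = 34.746 ppt
After stage 2: salt = 173,730.6 + 3,520×35.39 = 298,303.4; volume = 8,520 m³
S = 298,303.4 / 8,520 = 35.0121 ppt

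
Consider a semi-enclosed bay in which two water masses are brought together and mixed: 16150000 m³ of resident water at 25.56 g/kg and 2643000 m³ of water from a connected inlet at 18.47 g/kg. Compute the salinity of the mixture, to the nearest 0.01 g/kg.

24.56 g/kg

By conservation of dissolved salt,
salt = 16,150,000×25.56 + 2,643,000×18.47 = 412,794,000 + 48,816,210 = 461,610,210
volume = 16,150,000 + 2,643,000 = 18,793,000 m³
S = 461,610,210 / 18,793,000 = 24.5629 g/kg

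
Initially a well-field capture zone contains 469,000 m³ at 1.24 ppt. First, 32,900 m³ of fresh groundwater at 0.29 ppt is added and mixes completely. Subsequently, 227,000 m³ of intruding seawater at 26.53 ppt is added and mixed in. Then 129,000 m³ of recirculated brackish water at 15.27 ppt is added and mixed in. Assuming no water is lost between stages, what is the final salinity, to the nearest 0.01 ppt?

10.00 ppt

Weighted by volume,
Initial salt = 469,000×1.24 = 581,560
After stage 1: salt = 581,560 + 32,900×0.29 = 591,101; volume = 501,900 m³; S = 1.178 ppt
After stage 2: salt = 591,101 + 227,000×26.53 = 6,613,411; volume = 728,900 m³; S = 9.073 ppt
After stage 3: salt = 6,613,411 + 129,000×15.27 = 8,583,241; volume = 857,900 m³
S = 8,583,241 / 857,900 = 10.0049 ppt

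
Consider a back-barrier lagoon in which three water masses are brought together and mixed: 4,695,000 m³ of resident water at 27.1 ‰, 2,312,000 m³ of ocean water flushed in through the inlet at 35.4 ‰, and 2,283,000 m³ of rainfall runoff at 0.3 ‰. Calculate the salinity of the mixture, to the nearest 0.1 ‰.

22.6 ‰

Salt balance:
salt = 4,695,000×27.1 + 2,312,000×35.4 + 2,283,000×0.3 = 127,234,500 + 81,844,800 + 684,900 = 209,764,200
volume = 4,695,000 + 2,312,000 + 2,283,000 = 9,290,000 m³
S = 209,764,200 / 9,290,000 = 22.58 ‰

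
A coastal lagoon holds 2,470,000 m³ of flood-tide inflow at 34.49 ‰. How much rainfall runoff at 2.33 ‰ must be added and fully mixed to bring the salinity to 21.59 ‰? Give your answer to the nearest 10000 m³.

1650000 m³

Salt balance: 2,470,000×34.49 + V×2.33 = (2,470,000+V)×21.59
85,190,300 + 2.33V = 53,327,300 + 21.59V
31,863,000 = 19.26V
V = 1,654,361.37 m³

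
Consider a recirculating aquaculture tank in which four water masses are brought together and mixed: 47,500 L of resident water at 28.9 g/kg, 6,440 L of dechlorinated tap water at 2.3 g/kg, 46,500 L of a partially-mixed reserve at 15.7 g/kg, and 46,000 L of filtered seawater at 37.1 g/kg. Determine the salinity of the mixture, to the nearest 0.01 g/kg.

Conserving salt mass:
salt = 47,500×28.9 + 6,440×2.3 + 46,500×15.7 + 46,000×37.1 = 1,372,750 + 14,812 + 730,050 + 1,706,600 = 3,824,212
volume = 47,500 + 6,440 + 46,500 + 46,000 = 146,440 L
S = 3,824,212 / 146,440 = 26.1145 g/kg

26.11 g/kg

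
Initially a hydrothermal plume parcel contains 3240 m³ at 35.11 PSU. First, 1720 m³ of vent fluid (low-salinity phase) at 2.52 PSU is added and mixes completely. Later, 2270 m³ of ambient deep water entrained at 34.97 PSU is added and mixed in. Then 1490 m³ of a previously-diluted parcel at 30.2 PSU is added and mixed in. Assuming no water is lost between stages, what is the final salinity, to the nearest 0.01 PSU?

27.81 PSU

Total salt / total volume:
Initial salt = 3,240×35.11 = 113,756.4
After stage 1: salt = 113,756.4 + 1,720×2.52 = 118,090.8; volume = 4,960 m³; S = 23.809 PSU
After stage 2: salt = 118,090.8 + 2,270×34.97 = 197,472.7; volume = 7,230 m³; S = 27.313 PSU
After stage 3: salt = 197,472.7 + 1,490×30.2 = 242,470.7; volume = 8,720 m³
S = 242,470.7 / 8,720 = 27.8063 PSU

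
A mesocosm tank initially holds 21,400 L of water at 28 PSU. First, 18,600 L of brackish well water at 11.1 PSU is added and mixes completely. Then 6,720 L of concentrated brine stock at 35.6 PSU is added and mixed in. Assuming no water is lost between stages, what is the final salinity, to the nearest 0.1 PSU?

Mass of salt is conserved:
Initial salt = 21,400×28 = 599,200
After stage 1: salt = 599,200 + 18,600×11.1 = 805,660; volume = 40,000 L; S = 20.142 PSU
After stage 2: salt = 805,660 + 6,720×35.6 = 1,044,892; volume = 46,720 L
S = 1,044,892 / 46,720 = 22.365 PSU

22.4 PSU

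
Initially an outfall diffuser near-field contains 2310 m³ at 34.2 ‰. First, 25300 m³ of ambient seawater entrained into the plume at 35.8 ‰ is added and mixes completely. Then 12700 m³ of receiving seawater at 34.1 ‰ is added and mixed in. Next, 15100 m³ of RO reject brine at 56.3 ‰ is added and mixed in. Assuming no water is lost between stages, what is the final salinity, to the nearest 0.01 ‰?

By conservation of dissolved salt,
Initial salt = 2,310×34.2 = 79,002
After stage 1: salt = 79,002 + 25,300×35.8 = 984,742; volume = 27,610 m³; S = 35.666 ‰
After stage 2: salt = 984,742 + 12,700×34.1 = 1,417,812; volume = 40,310 m³; S = 35.173 ‰
After stage 3: salt = 1,417,812 + 15,100×56.3 = 2,267,942; volume = 55,410 m³
S = 2,267,942 / 55,410 = 40.9302 ‰

40.93 ‰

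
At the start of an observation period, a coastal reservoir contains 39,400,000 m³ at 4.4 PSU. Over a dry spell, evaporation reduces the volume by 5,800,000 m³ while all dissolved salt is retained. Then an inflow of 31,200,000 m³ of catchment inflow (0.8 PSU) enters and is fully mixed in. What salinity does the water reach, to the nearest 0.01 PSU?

After evaporation: salt = 39,400,000×4.4 = 173,360,000; volume = 39,400,000 − 5,800,000 = 33,600,000 m³
After mixing: salt = 173,360,000 + 31,200,000×0.8 = 198,320,000; volume = 33,600,000 + 31,200,000 = 64,800,000 m³
S = 198,320,000 / 64,800,000 = 3.0605 PSU

3.06 PSU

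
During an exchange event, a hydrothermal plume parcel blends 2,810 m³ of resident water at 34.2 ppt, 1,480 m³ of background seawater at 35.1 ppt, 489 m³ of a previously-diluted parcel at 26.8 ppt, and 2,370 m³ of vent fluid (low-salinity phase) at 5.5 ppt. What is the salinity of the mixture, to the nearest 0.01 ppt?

24.37 ppt

Conserving salt mass:
salt = 2,810×34.2 + 1,480×35.1 + 489×26.8 + 2,370×5.5 = 96,102 + 51,948 + 13,105.2 + 13,035 = 174,190.2
volume = 2,810 + 1,480 + 489 + 2,370 = 7,149 m³
S = 174,190.2 / 7,149 = 24.3657 ppt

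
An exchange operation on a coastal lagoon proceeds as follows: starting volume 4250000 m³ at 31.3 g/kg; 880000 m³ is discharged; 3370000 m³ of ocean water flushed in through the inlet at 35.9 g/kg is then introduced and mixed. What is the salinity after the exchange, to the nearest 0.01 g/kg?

Remaining after removal: 3,370,000 m³ at 31.3 g/kg (salt = 105,481,000)
After addition: salt = 105,481,000 + 3,370,000×35.9 = 226,464,000; volume = 6,740,000 m³
S = 226,464,000 / 6,740,000 = 33.6 g/kg

33.60 g/kg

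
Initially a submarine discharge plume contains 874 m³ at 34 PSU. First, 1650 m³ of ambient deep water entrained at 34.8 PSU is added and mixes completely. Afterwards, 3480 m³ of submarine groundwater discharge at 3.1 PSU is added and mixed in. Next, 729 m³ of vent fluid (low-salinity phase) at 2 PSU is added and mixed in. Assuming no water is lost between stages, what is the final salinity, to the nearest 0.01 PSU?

14.76 PSU

Mass of salt is conserved:
Initial salt = 874×34 = 29,716
After stage 1: salt = 29,716 + 1,650×34.8 = 87,136; volume = 2,524 m³; S = 34.523 PSU
After stage 2: salt = 87,136 + 3,480×3.1 = 97,924; volume = 6,004 m³; S = 16.31 PSU
After stage 3: salt = 97,924 + 729×2 = 99,382; volume = 6,733 m³
S = 99,382 / 6,733 = 14.7604 PSU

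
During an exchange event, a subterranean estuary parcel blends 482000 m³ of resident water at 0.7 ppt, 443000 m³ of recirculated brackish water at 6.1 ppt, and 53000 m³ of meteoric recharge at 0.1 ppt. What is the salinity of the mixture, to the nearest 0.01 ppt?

3.11 ppt

By conservation of dissolved salt,
salt = 482,000×0.7 + 443,000×6.1 + 53,000×0.1 = 337,400 + 2,702,300 + 5,300 = 3,045,000
volume = 482,000 + 443,000 + 53,000 = 978,000 m³
S = 3,045,000 / 978,000 = 3.1135 ppt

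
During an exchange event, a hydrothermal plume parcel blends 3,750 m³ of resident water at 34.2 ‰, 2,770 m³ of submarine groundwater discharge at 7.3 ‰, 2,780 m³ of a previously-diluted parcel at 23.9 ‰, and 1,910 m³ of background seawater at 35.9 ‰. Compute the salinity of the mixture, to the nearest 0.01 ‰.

Weighted by volume,
salt = 3,750×34.2 + 2,770×7.3 + 2,780×23.9 + 1,910×35.9 = 128,250 + 20,221 + 66,442 + 68,569 = 283,482
volume = 3,750 + 2,770 + 2,780 + 1,910 = 11,210 m³
S = 283,482 / 11,210 = 25.2883 ‰

25.29 ‰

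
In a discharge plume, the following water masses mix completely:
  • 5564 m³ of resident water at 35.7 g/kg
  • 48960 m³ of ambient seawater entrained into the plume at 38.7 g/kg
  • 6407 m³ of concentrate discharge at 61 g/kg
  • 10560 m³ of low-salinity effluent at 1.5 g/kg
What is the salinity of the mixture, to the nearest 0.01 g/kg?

Mass of salt is conserved:
salt = 5,564×35.7 + 48,960×38.7 + 6,407×61 + 10,560×1.5 = 198,634.8 + 1,894,752 + 390,827 + 15,840 = 2,500,053.8
volume = 5,564 + 48,960 + 6,407 + 10,560 = 71,491 m³
S = 2,500,053.8 / 71,491 = 34.9702 g/kg

34.97 g/kg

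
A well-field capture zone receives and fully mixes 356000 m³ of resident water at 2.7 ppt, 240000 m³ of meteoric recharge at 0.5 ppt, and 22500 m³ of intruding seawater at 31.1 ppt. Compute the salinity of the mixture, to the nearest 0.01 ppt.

2.88 ppt

Salt balance:
salt = 356,000×2.7 + 240,000×0.5 + 22,500×31.1 = 961,200 + 120,000 + 699,750 = 1,780,950
volume = 356,000 + 240,000 + 22,500 = 618,500 m³
S = 1,780,950 / 618,500 = 2.8795 ppt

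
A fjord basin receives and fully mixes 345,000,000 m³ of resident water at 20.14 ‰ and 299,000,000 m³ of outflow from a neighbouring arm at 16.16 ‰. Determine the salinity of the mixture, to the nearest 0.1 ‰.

Conserving salt mass:
salt = 345,000,000×20.14 + 299,000,000×16.16 = 6,948,300,000 + 4,831,840,000 = 11,780,140,000
volume = 345,000,000 + 299,000,000 = 644,000,000 m³
S = 11,780,140,000 / 644,000,000 = 18.292 ‰

18.3 ‰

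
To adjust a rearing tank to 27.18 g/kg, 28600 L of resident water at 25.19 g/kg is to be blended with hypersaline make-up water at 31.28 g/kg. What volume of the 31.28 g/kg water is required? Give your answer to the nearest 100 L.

Salt balance: 28,600×25.19 + V×31.28 = (28,600+V)×27.18
720,434 + 31.28V = 777,348 + 27.18V
56,914 = 4.1V
V = 13,881.46 L

13900 L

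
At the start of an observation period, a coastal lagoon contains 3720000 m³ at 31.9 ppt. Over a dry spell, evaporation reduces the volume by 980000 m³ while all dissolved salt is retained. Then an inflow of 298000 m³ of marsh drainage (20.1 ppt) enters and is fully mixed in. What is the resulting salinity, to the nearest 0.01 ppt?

41.03 ppt

After evaporation: salt = 3,720,000×31.9 = 118,668,000; volume = 3,720,000 − 980,000 = 2,740,000 m³
After mixing: salt = 118,668,000 + 298,000×20.1 = 124,657,800; volume = 2,740,000 + 298,000 = 3,038,000 m³
S = 124,657,800 / 3,038,000 = 41.0329 ppt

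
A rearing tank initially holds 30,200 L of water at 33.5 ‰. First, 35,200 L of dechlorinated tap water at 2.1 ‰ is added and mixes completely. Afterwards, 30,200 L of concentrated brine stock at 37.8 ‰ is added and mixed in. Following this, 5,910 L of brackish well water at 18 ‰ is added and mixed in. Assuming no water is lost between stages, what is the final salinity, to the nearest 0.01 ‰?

22.99 ‰

Conserving salt mass:
Initial salt = 30,200×33.5 = 1,011,700
After stage 1: salt = 1,011,700 + 35,200×2.1 = 1,085,620; volume = 65,400 L; S = 16.6 ‰
After stage 2: salt = 1,085,620 + 30,200×37.8 = 2,227,180; volume = 95,600 L; S = 23.297 ‰
After stage 3: salt = 2,227,180 + 5,910×18 = 2,333,560; volume = 101,510 L
S = 2,333,560 / 101,510 = 22.9885 ‰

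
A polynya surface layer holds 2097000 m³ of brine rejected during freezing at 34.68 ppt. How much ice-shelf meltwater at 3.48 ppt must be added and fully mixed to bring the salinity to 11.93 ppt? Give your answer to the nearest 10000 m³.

Salt balance: 2,097,000×34.68 + V×3.48 = (2,097,000+V)×11.93
72,723,960 + 3.48V = 25,017,210 + 11.93V
47,706,750 = 8.45V
V = 5,645,769.23 m³

5650000 m³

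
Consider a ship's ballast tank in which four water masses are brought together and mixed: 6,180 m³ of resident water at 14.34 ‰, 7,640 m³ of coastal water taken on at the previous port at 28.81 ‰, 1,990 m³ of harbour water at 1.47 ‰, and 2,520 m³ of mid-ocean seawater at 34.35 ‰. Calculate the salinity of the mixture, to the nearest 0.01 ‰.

21.72 ‰

Conserving salt mass:
salt = 6,180×14.34 + 7,640×28.81 + 1,990×1.47 + 2,520×34.35 = 88,621.2 + 220,108.4 + 2,925.3 + 86,562 = 398,216.9
volume = 6,180 + 7,640 + 1,990 + 2,520 = 18,330 m³
S = 398,216.9 / 18,330 = 21.7249 ‰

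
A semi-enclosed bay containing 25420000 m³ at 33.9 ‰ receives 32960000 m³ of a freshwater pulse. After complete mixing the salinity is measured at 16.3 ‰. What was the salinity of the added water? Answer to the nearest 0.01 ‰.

Salt balance: 25,420,000×33.9 + 32,960,000×S = 58,380,000×16.3
861,738,000 + 32,960,000·S = 951,594,000
S = (951,594,000 − 861,738,000) / 32,960,000 = 2.7262 ‰

2.73 ‰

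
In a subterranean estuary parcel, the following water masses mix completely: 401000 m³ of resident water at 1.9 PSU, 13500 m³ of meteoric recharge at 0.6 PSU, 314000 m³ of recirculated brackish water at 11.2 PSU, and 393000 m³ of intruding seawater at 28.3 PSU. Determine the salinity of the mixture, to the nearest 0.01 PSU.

Weighted by volume,
salt = 401,000×1.9 + 13,500×0.6 + 314,000×11.2 + 393,000×28.3 = 761,900 + 8,100 + 3,516,800 + 11,121,900 = 15,408,700
volume = 401,000 + 13,500 + 314,000 + 393,000 = 1,121,500 m³
S = 15,408,700 / 1,121,500 = 13.7394 PSU

13.74 PSU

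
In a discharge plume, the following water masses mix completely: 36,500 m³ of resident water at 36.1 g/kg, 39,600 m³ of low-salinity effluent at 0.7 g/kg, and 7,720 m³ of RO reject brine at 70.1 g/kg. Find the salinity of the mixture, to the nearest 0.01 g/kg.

Total salt / total volume:
salt = 36,500×36.1 + 39,600×0.7 + 7,720×70.1 = 1,317,650 + 27,720 + 541,172 = 1,886,542
volume = 36,500 + 39,600 + 7,720 = 83,820 m³
S = 1,886,542 / 83,820 = 22.5071 g/kg

22.51 g/kg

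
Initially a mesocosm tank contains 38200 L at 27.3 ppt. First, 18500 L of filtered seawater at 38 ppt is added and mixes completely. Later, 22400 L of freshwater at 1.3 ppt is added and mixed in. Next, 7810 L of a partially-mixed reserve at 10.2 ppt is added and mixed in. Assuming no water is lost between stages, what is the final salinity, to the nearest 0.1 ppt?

21.3 ppt

Conserving salt mass:
Initial salt = 38,200×27.3 = 1,042,860
After stage 1: salt = 1,042,860 + 18,500×38 = 1,745,860; volume = 56,700 L; S = 30.791 ppt
After stage 2: salt = 1,745,860 + 22,400×1.3 = 1,774,980; volume = 79,100 L; S = 22.44 ppt
After stage 3: salt = 1,774,980 + 7,810×10.2 = 1,854,642; volume = 86,910 L
S = 1,854,642 / 86,910 = 21.3398 ppt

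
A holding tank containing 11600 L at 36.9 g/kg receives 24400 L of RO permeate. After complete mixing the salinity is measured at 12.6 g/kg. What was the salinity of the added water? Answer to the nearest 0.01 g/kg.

Salt balance: 11,600×36.9 + 24,400×S = 36,000×12.6
428,040 + 24,400·S = 453,600
S = (453,600 − 428,040) / 24,400 = 1.0475 g/kg

1.05 g/kg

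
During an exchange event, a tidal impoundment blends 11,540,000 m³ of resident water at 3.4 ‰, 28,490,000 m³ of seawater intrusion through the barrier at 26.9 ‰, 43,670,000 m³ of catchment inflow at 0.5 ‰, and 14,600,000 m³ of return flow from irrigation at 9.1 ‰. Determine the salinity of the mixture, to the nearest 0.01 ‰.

Mass of salt is conserved:
salt = 11,540,000×3.4 + 28,490,000×26.9 + 43,670,000×0.5 + 14,600,000×9.1 = 39,236,000 + 766,381,000 + 21,835,000 + 132,860,000 = 960,312,000
volume = 11,540,000 + 28,490,000 + 43,670,000 + 14,600,000 = 98,300,000 m³
S = 960,312,000 / 98,300,000 = 9.7692 ‰

9.77 ‰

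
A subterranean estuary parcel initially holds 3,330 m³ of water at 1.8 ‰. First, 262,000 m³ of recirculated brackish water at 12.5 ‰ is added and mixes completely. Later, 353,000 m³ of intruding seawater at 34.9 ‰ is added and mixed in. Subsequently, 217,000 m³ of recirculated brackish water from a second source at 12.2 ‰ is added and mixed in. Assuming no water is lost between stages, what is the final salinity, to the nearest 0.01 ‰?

Conserving salt mass:
Initial salt = 3,330×1.8 = 5,994
After stage 1: salt = 5,994 + 262,000×12.5 = 3,280,994; volume = 265,330 m³; S = 12.366 ‰
After stage 2: salt = 3,280,994 + 353,000×34.9 = 15,600,694; volume = 618,330 m³; S = 25.23 ‰
After stage 3: salt = 15,600,694 + 217,000×12.2 = 18,248,094; volume = 835,330 m³
S = 18,248,094 / 835,330 = 21.8454 ‰

21.85 ‰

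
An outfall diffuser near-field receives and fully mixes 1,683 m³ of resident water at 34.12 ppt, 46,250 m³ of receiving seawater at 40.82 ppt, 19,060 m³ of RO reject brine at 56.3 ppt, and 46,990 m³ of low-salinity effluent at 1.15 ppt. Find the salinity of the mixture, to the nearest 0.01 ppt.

26.96 ppt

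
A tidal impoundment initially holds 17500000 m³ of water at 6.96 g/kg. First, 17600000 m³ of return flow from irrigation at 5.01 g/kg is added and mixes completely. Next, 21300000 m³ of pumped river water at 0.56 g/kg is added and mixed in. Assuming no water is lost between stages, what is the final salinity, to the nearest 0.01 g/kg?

Salt balance:
Initial salt = 17,500,000×6.96 = 121,800,000
After stage 1: salt = 121,800,000 + 17,600,000×5.01 = 209,976,000; volume = 35,100,000 m³; S = 5.982 g/kg
After stage 2: salt = 209,976,000 + 21,300,000×0.56 = 221,904,000; volume = 56,400,000 m³
S = 221,904,000 / 56,400,000 = 3.9345 g/kg

3.93 g/kg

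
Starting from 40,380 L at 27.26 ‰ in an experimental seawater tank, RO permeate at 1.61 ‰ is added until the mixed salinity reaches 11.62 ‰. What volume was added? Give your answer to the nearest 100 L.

Salt balance: 40,380×27.26 + V×1.61 = (40,380+V)×11.62
1,100,758.8 + 1.61V = 469,215.6 + 11.62V
631,543.2 = 10.01V
V = 63,091.23 L

63100 L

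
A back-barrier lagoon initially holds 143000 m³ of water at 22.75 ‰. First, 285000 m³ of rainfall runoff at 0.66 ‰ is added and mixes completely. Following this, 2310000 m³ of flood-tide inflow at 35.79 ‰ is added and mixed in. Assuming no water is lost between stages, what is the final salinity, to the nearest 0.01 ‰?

31.45 ‰

Total salt / total volume:
Initial salt = 143,000×22.75 = 3,253,250
After stage 1: salt = 3,253,250 + 285,000×0.66 = 3,441,350; volume = 428,000 m³; S = 8.041 ‰
After stage 2: salt = 3,441,350 + 2,310,000×35.79 = 86,116,250; volume = 2,738,000 m³
S = 86,116,250 / 2,738,000 = 31.4522 ‰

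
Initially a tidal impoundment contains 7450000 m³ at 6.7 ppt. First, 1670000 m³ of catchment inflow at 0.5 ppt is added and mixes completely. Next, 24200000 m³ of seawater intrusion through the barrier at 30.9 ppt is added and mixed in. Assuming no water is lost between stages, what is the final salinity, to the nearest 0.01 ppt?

Mass of salt is conserved:
Initial salt = 7,450,000×6.7 = 49,915,000
After stage 1: salt = 49,915,000 + 1,670,000×0.5 = 50,750,000; volume = 9,120,000 m³; S = 5.565 ppt
After stage 2: salt = 50,750,000 + 24,200,000×30.9 = 798,530,000; volume = 33,320,000 m³
S = 798,530,000 / 33,320,000 = 23.9655 ppt

23.97 ppt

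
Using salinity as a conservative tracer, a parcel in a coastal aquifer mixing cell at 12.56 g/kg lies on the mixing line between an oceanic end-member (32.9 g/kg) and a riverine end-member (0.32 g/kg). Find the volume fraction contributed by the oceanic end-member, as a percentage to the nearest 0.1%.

37.6%

Let g be the oceanic fraction. Salt balance per unit volume:
g×32.9 + (1−g)×0.32 = 12.56
g = (12.56 − 0.32) / (32.9 − 0.32) = 12.24/32.58 = 0.3757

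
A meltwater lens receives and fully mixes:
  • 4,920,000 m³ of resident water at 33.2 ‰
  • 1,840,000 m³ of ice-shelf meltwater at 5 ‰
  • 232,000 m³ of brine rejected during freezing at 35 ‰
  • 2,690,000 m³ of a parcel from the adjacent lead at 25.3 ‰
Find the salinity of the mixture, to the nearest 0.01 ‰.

25.69 ‰

Weighted by volume,
salt = 4,920,000×33.2 + 1,840,000×5 + 232,000×35 + 2,690,000×25.3 = 163,344,000 + 9,200,000 + 8,120,000 + 68,057,000 = 248,721,000
volume = 4,920,000 + 1,840,000 + 232,000 + 2,690,000 = 9,682,000 m³
S = 248,721,000 / 9,682,000 = 25.689 ‰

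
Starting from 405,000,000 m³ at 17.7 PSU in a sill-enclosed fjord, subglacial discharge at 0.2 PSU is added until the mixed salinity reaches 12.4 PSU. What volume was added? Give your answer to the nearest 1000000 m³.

176000000 m³

Salt balance: 405,000,000×17.7 + V×0.2 = (405,000,000+V)×12.4
7,168,500,000 + 0.2V = 5,022,000,000 + 12.4V
2,146,500,000 = 12.2V
V = 175,942,622.95 m³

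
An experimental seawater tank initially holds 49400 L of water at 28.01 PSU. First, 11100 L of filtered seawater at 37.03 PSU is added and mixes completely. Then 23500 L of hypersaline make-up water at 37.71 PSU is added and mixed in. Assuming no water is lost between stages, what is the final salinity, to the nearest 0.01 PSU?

By conservation of dissolved salt,
Initial salt = 49,400×28.01 = 1,383,694
After stage 1: salt = 1,383,694 + 11,100×37.03 = 1,794,727; volume = 60,500 L; S = 29.665 PSU
After stage 2: salt = 1,794,727 + 23,500×37.71 = 2,680,912; volume = 84,000 L
S = 2,680,912 / 84,000 = 31.9156 PSU

31.92 PSU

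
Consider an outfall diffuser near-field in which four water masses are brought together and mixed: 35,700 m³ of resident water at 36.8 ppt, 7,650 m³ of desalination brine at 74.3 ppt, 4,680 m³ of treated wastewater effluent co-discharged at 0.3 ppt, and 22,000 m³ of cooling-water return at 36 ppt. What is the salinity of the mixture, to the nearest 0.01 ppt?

38.21 ppt

Weighted by volume,
salt = 35,700×36.8 + 7,650×74.3 + 4,680×0.3 + 22,000×36 = 1,313,760 + 568,395 + 1,404 + 792,000 = 2,675,559
volume = 35,700 + 7,650 + 4,680 + 22,000 = 70,030 m³
S = 2,675,559 / 70,030 = 38.2059 ppt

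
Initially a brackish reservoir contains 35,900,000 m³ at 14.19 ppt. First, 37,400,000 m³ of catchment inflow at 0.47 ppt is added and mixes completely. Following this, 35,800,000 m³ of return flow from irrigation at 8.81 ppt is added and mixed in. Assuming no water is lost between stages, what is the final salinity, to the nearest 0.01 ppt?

7.72 ppt

Total salt / total volume:
Initial salt = 35,900,000×14.19 = 509,421,000
After stage 1: salt = 509,421,000 + 37,400,000×0.47 = 526,999,000; volume = 73,300,000 m³; S = 7.19 ppt
After stage 2: salt = 526,999,000 + 35,800,000×8.81 = 842,397,000; volume = 109,100,000 m³
S = 842,397,000 / 109,100,000 = 7.7213 ppt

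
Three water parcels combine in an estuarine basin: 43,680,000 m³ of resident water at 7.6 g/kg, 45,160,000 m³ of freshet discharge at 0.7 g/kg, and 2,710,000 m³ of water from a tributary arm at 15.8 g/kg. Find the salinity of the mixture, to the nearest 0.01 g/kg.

4.44 g/kg

Salt balance:
salt = 43,680,000×7.6 + 45,160,000×0.7 + 2,710,000×15.8 = 331,968,000 + 31,612,000 + 42,818,000 = 406,398,000
volume = 43,680,000 + 45,160,000 + 2,710,000 = 91,550,000 m³
S = 406,398,000 / 91,550,000 = 4.4391 g/kg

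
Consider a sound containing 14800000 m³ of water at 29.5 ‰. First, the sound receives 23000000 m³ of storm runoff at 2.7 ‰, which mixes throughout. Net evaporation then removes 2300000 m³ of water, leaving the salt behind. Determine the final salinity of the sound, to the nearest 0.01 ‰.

14.05 ‰

After mixing: salt = 14,800,000×29.5 + 23,000,000×2.7 = 498,700,000; volume = 37,800,000 m³
After evaporation: salt unchanged = 498,700,000; volume = 37,800,000 − 2,300,000 = 35,500,000 m³
S = 498,700,000 / 35,500,000 = 14.0479 ‰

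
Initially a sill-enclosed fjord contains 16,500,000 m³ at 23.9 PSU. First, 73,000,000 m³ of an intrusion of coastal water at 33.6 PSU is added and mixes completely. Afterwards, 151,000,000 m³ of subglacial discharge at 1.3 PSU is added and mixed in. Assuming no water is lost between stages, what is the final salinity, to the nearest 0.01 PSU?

Salt balance:
Initial salt = 16,500,000×23.9 = 394,350,000
After stage 1: salt = 394,350,000 + 73,000,000×33.6 = 2,847,150,000; volume = 89,500,000 m³; S = 31.812 PSU
After stage 2: salt = 2,847,150,000 + 151,000,000×1.3 = 3,043,450,000; volume = 240,500,000 m³
S = 3,043,450,000 / 240,500,000 = 12.6547 PSU

12.65 PSU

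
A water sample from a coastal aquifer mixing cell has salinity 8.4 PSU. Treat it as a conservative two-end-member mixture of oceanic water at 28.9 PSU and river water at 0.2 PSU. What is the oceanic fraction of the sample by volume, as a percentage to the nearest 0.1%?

Let g be the oceanic fraction. Salt balance per unit volume:
g×28.9 + (1−g)×0.2 = 8.4
g = (8.4 − 0.2) / (28.9 − 0.2) = 8.2/28.7 = 0.2857

28.6%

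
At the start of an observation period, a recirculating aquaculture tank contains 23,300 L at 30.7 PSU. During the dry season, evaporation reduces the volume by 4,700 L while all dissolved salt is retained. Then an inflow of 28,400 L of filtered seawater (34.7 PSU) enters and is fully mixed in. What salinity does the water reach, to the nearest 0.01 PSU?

36.19 PSU

After evaporation: salt = 23,300×30.7 = 715,310; volume = 23,300 − 4,700 = 18,600 L
After mixing: salt = 715,310 + 28,400×34.7 = 1,700,790; volume = 18,600 + 28,400 = 47,000 L
S = 1,700,790 / 47,000 = 36.187 PSU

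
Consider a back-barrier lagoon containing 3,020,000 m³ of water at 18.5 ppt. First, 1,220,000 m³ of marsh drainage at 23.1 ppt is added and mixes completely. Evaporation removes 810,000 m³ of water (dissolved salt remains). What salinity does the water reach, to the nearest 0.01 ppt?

After mixing: salt = 3,020,000×18.5 + 1,220,000×23.1 = 84,052,000; volume = 4,240,000 m³
After evaporation: salt unchanged = 84,052,000; volume = 4,240,000 − 810,000 = 3,430,000 m³
S = 84,052,000 / 3,430,000 = 24.505 ppt

24.50 ppt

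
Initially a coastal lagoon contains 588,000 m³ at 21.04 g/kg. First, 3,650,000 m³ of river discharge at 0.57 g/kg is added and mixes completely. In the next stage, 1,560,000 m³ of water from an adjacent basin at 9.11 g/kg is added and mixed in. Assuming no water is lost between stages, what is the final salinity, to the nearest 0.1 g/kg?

4.9 g/kg

Total salt / total volume:
Initial salt = 588,000×21.04 = 12,371,520
After stage 1: salt = 12,371,520 + 3,650,000×0.57 = 14,452,020; volume = 4,238,000 m³; S = 3.41 g/kg
After stage 2: salt = 14,452,020 + 1,560,000×9.11 = 28,663,620; volume = 5,798,000 m³
S = 28,663,620 / 5,798,000 = 4.9437 g/kg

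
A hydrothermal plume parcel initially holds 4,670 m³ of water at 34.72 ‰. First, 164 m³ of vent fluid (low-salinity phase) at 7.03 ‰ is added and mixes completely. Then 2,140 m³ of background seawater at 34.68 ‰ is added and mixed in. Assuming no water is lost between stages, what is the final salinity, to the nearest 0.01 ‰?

Total salt / total volume:
Initial salt = 4,670×34.72 = 162,142.4
After stage 1: salt = 162,142.4 + 164×7.03 = 163,295.32; volume = 4,834 m³; S = 33.781 ‰
After stage 2: salt = 163,295.32 + 2,140×34.68 = 237,510.52; volume = 6,974 m³
S = 237,510.52 / 6,974 = 34.0566 ‰

34.06 ‰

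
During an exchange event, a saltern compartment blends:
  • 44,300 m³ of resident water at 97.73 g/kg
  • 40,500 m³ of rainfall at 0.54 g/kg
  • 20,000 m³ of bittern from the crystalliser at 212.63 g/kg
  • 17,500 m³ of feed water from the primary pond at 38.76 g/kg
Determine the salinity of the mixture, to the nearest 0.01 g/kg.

75.90 g/kg

Mass of salt is conserved:
salt = 44,300×97.73 + 40,500×0.54 + 20,000×212.63 + 17,500×38.76 = 4,329,439 + 21,870 + 4,252,600 + 678,300 = 9,282,209
volume = 44,300 + 40,500 + 20,000 + 17,500 = 122,300 m³
S = 9,282,209 / 122,300 = 75.897 g/kg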